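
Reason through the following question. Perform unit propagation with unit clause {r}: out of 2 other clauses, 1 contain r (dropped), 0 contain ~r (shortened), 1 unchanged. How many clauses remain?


Satisfied (removed): 1
Shortened (remain): 0
Unchanged (remain): 1
Remaining = 0 + 1 = 1

1


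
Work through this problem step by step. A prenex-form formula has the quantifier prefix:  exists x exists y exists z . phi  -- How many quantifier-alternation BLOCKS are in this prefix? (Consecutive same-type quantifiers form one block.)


Quantifier-type sequence: E E E  (A=forall, E=exists)
Group into maximal same-type runs:
  Ex3
Number of blocks = 1

1


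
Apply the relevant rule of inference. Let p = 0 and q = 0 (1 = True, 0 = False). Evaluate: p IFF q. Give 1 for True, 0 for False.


p = 0, q = 0
Operation: p IFF q
Evaluate: 0 IFF 0 = 1

1


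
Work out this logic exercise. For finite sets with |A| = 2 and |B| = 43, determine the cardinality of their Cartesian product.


The Cartesian product A x B contains all ordered pairs (a, b).
|A x B| = |A| * |B| = 2 * 43 = 86

86


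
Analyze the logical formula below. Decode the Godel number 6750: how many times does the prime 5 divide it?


Factorize 6750 by dividing by 5 repeatedly.
Division steps: 5 divides 6750 exactly 3 time(s).
Exponent of 5 = 3

3


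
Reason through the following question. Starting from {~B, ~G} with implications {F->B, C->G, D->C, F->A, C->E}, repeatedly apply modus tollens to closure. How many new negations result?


Initial negated facts: {~B, ~G}
Apply modus tollens to closure:
  ~B and F->B  =>  ~F
  ~G and C->G  =>  ~C
  ~C and D->C  =>  ~D
Final negated: {~B, ~C, ~D, ~F, ~G}
New negations: {~C, ~D, ~F}
Count = 3

3


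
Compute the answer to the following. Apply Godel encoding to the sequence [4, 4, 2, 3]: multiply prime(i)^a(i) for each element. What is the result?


Encode each element as an exponent of the corresponding prime:
  2^4 = 16
  3^4 = 81
  5^2 = 25
  7^3 = 343
Product = 16 * 81 * 25 * 343 = 11113200

11113200


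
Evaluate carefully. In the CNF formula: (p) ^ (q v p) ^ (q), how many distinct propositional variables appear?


Identify each variable that appears in the formula.
Variables found: p, q
Count = 2

2


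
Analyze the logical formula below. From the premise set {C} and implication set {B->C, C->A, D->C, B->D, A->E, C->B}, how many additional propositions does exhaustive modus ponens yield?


Initial facts: {C}
Apply modus ponens to closure:
  C and C->A  =>  A
  A and A->E  =>  E
  C and C->B  =>  B
  B and B->D  =>  D
Final known: {A, B, C, D, E}
New propositions: {A, B, D, E}
Count = 4

4


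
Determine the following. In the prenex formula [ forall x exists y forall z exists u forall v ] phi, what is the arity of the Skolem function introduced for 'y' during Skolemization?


Quantifier prefix: forall x exists y forall z exists u forall v
'y' is existentially quantified at position 2.
Universal variables preceding it: x
Skolem function arity = 1

1


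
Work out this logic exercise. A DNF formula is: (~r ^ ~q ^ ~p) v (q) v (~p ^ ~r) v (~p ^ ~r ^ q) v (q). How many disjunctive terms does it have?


A DNF formula is a disjunction of terms (conjunctions).
Terms are separated by v.
Counting the disjuncts: 5 terms.

5


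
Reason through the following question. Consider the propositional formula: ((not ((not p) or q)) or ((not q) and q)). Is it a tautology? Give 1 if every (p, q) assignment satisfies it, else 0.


Check all 4 assignments:
p=0, q=0: 0
p=0, q=1: 0
p=1, q=0: 1
p=1, q=1: 0
Satisfying count = 1/4.
Tautology iff count = 4: no.

0


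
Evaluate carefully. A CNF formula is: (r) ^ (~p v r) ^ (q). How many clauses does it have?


A CNF formula is a conjunction of clauses.
Clauses are separated by ^.
Counting the conjuncts: 3 clauses.

3


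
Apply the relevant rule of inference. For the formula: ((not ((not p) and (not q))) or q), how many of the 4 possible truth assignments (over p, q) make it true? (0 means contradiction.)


Check all 4 assignments:
p=0, q=0: 0
p=0, q=1: 1
p=1, q=0: 1
p=1, q=1: 1
Count of True = 3

3


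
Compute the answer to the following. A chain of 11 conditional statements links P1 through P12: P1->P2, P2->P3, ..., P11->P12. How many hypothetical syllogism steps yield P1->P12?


With 11 implications in a chain connecting 12 propositions:
P1->P2, P2->P3, ..., P11->P12
Steps needed = (number of implications) - 1 = 11 - 1 = 10

10


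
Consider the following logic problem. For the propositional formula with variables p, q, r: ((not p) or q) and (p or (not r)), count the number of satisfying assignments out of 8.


Evaluate all 8 assignments for p, q, r:
p=0, q=0, r=0: 1
p=0, q=0, r=1: 0
p=0, q=1, r=0: 1
p=0, q=1, r=1: 0
p=1, q=0, r=0: 0
p=1, q=0, r=1: 0
p=1, q=1, r=0: 1
p=1, q=1, r=1: 1
Satisfying count = 4

4


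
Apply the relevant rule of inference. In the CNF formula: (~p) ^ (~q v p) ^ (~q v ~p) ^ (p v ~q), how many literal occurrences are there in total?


Counting literals in each clause:
Clause 1: 1 literal(s)
Clause 2: 2 literal(s)
Clause 3: 2 literal(s)
Clause 4: 2 literal(s)
Total = 7

7


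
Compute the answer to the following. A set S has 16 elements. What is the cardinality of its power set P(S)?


The power set of a set with n elements has 2^n elements.
|P(S)| = 2^16 = 65536

65536


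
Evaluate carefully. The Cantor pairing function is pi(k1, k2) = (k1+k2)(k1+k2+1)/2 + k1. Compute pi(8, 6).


k1 + k2 = 14
(k1+k2)(k1+k2+1)/2 = 14 * 15 / 2 = 105
pi = 105 + 8 = 113

113


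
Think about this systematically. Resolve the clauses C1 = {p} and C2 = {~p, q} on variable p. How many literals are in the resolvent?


Remove p from C1 and ~p from C2.
C1 remainder: {}
C2 remainder: {q}
Union (resolvent): {q}
Resolvent has 1 literal(s).

1


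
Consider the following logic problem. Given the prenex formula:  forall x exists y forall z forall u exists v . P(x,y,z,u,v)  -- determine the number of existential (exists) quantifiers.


Quantifier prefix: forall x exists y forall z forall u exists v
Mark each quantifier type:
  U E U U E
Universal count = 3, Existential count = 2
Asked for existential (exists) quantifiers: 2

2


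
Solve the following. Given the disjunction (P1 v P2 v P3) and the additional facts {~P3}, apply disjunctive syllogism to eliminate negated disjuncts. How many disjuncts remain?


Original disjuncts (3): P1, P2, P3
Negated (eliminate): ~P3
Remaining disjuncts: P1, P2
Count = 3 - 1 = 2

2


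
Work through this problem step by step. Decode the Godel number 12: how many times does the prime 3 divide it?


Factorize 12 by dividing by 3 repeatedly.
Division steps: 3 divides 12 exactly 1 time(s).
Exponent of 3 = 1

1


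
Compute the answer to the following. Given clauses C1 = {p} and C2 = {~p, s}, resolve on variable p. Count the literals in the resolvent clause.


Remove p from C1 and ~p from C2.
C1 remainder: {}
C2 remainder: {s}
Union (resolvent): {s}
Resolvent has 1 literal(s).

1


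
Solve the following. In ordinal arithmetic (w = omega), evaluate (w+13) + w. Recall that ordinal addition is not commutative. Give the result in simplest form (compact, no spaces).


Compute (w+13) + w.
Ordinal + is associative but NOT commutative; for finite n>0, n + w = w but w + n stays w+n.
(w+13) + w = w + (13+w) = w + w = w*2 (the finite tail 13 is absorbed by the right w).
Result = w*2

w*2


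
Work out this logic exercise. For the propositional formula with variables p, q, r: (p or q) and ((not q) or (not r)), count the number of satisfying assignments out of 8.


Evaluate all 8 assignments for p, q, r:
p=0, q=0, r=0: 0
p=0, q=0, r=1: 0
p=0, q=1, r=0: 1
p=0, q=1, r=1: 0
p=1, q=0, r=0: 1
p=1, q=0, r=1: 1
p=1, q=1, r=0: 1
p=1, q=1, r=1: 0
Satisfying count = 4

4


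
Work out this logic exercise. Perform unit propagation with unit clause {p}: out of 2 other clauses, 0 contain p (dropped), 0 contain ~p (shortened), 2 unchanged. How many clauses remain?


Satisfied (removed): 0
Shortened (remain): 0
Unchanged (remain): 2
Remaining = 0 + 2 = 2

2


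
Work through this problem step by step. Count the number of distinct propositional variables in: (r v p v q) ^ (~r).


Identify each variable that appears in the formula.
Variables found: p, q, r
Count = 3

3


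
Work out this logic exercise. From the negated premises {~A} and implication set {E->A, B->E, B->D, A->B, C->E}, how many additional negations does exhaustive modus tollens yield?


Initial negated facts: {~A}
Apply modus tollens to closure:
  ~A and E->A  =>  ~E
  ~E and B->E  =>  ~B
  ~E and C->E  =>  ~C
Final negated: {~A, ~B, ~C, ~E}
New negations: {~B, ~C, ~E}
Count = 3

3


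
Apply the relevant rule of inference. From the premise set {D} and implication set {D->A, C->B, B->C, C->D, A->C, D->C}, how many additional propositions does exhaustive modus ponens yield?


Initial facts: {D}
Apply modus ponens to closure:
  D and D->A  =>  A
  A and A->C  =>  C
  C and C->B  =>  B
Final known: {A, B, C, D}
New propositions: {A, B, C}
Count = 3

3


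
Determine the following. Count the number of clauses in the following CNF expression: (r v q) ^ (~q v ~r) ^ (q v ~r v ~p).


A CNF formula is a conjunction of clauses.
Clauses are separated by ^.
Counting the conjuncts: 3 clauses.

3


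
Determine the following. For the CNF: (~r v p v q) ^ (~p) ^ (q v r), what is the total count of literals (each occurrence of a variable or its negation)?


Counting literals in each clause:
Clause 1: 3 literal(s)
Clause 2: 1 literal(s)
Clause 3: 2 literal(s)
Total = 6

6


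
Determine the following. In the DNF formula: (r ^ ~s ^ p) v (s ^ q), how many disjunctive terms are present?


A DNF formula is a disjunction of terms (conjunctions).
Terms are separated by v.
Counting the disjuncts: 2 terms.

2


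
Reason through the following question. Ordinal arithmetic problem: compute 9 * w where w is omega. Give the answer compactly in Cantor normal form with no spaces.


Compute 9 * w.
Ordinal * is associative and left-distributive over +, but NOT commutative; for finite n>1, n*w = w but w*n stays w*n.
For finite n>0, n * w = sup{n*k : k<w} = w. So 9 * w = w.
Result = w

w


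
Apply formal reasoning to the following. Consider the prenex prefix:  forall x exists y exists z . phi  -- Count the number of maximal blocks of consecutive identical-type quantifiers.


Quantifier-type sequence: A E E  (A=forall, E=exists)
Group into maximal same-type runs:
  Ax1 | Ex2
Number of blocks = 2

2


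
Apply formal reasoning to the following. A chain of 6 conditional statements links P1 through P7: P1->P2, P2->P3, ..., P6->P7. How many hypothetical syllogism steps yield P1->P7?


With 6 implications in a chain connecting 7 propositions:
P1->P2, P2->P3, ..., P6->P7
Steps needed = (number of implications) - 1 = 6 - 1 = 5

5


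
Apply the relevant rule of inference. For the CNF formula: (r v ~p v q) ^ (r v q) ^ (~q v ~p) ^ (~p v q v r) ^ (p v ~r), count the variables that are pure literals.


Check each variable for pure literal status:
p: mixed (not pure)
q: mixed (not pure)
r: mixed (not pure)
Pure literal count = 0

0


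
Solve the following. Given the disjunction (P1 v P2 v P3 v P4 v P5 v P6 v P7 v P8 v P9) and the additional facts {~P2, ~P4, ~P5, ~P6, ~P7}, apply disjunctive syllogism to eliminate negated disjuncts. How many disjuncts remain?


Original disjuncts (9): P1, P2, P3, P4, P5, P6, P7, P8, P9
Negated (eliminate): ~P2, ~P4, ~P5, ~P6, ~P7
Remaining disjuncts: P1, P3, P8, P9
Count = 9 - 5 = 4

4


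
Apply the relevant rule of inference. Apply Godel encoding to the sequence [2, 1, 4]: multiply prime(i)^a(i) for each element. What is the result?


Encode each element as an exponent of the corresponding prime:
  2^2 = 4
  3^1 = 3
  5^4 = 625
Product = 4 * 3 * 625 = 7500

7500


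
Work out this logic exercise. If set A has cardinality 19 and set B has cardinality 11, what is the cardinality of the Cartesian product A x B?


The Cartesian product A x B contains all ordered pairs (a, b).
|A x B| = |A| * |B| = 19 * 11 = 209

209


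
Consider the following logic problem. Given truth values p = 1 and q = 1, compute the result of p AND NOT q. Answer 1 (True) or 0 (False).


p = 1, q = 1
Operation: p AND NOT q
Evaluate: 1 AND NOT 1 = 0

0


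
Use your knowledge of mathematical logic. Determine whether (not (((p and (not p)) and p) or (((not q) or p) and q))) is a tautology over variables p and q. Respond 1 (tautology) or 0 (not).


Check all 4 assignments:
p=0, q=0: 1
p=0, q=1: 1
p=1, q=0: 1
p=1, q=1: 0
Satisfying count = 3/4.
Tautology iff count = 4: no.

0


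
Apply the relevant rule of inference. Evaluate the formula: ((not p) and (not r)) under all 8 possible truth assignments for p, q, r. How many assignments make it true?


Check all 8 assignments:
p=0, q=0, r=0: 1
p=0, q=0, r=1: 0
p=0, q=1, r=0: 1
p=0, q=1, r=1: 0
p=1, q=0, r=0: 0
p=1, q=0, r=1: 0
p=1, q=1, r=0: 0
p=1, q=1, r=1: 0
Count of True = 2

2


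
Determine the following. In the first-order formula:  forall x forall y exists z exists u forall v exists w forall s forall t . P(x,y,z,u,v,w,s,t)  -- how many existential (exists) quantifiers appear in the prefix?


Quantifier prefix: forall x forall y exists z exists u forall v exists w forall s forall t
Mark each quantifier type:
  U U E E U E U U
Universal count = 5, Existential count = 3
Asked for existential (exists) quantifiers: 3

3


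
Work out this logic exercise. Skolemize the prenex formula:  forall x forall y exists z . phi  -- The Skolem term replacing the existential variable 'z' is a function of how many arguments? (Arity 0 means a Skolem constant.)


Quantifier prefix: forall x forall y exists z
'z' is existentially quantified at position 3.
Universal variables preceding it: x, y
Skolem function arity = 2

2


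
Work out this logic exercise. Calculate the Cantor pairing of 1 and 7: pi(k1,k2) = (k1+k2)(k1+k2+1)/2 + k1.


k1 + k2 = 8
(k1+k2)(k1+k2+1)/2 = 8 * 9 / 2 = 36
pi = 36 + 1 = 37

37


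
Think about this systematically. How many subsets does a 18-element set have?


The power set of a set with n elements has 2^n elements.
|P(S)| = 2^18 = 262144

262144


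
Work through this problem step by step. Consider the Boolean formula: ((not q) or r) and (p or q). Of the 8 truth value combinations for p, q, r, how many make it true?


Evaluate all 8 assignments for p, q, r:
p=0, q=0, r=0: 0
p=0, q=0, r=1: 0
p=0, q=1, r=0: 0
p=0, q=1, r=1: 1
p=1, q=0, r=0: 1
p=1, q=0, r=1: 1
p=1, q=1, r=0: 0
p=1, q=1, r=1: 1
Satisfying count = 4

4


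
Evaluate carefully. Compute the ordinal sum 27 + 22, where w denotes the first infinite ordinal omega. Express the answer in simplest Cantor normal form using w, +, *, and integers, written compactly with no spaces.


Compute 27 + 22.
Ordinal + is associative but NOT commutative; for finite n>0, n + w = w but w + n stays w+n.
Both operands finite; ordinal + agrees with natural +: 27 + 22 = 49.
Result = 49

49


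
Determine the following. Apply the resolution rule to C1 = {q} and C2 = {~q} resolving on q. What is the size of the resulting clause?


Remove q from C1 and ~q from C2.
C1 remainder: {}
C2 remainder: {}
Union (resolvent): {} (empty clause)
Resolvent has 0 literal(s).

0


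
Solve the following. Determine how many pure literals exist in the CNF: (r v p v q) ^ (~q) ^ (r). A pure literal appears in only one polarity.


Check each variable for pure literal status:
p: pure positive
q: mixed (not pure)
r: pure positive
Pure literal count = 2

2


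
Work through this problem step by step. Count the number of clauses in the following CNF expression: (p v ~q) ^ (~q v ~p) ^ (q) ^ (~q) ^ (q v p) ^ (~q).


A CNF formula is a conjunction of clauses.
Clauses are separated by ^.
Counting the conjuncts: 6 clauses.

6


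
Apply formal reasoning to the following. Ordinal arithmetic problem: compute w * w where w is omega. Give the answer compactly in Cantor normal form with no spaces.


Compute w * w.
Ordinal * is associative and left-distributive over +, but NOT commutative; for finite n>1, n*w = w but w*n stays w*n.
w * w = w^2 by definition.
Result = w^2

w^2


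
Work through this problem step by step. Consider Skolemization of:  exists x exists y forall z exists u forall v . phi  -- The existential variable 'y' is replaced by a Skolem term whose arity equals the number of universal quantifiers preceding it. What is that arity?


Quantifier prefix: exists x exists y forall z exists u forall v
'y' is existentially quantified at position 2.
No universal quantifiers precede it.
Skolem function arity = 0 (a Skolem constant)

0


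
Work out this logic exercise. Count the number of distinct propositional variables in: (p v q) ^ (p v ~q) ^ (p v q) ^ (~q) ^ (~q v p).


Identify each variable that appears in the formula.
Variables found: p, q
Count = 2

2


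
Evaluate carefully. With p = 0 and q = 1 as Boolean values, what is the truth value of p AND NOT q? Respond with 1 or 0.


p = 0, q = 1
Operation: p AND NOT q
Evaluate: 0 AND NOT 1 = 0

0


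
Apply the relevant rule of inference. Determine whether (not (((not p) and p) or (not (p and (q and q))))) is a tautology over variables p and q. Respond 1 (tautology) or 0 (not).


Check all 4 assignments:
p=0, q=0: 0
p=0, q=1: 0
p=1, q=0: 0
p=1, q=1: 1
Satisfying count = 1/4.
Tautology iff count = 4: no.

0


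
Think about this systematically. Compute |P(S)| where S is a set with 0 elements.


The power set of a set with n elements has 2^n elements.
|P(S)| = 2^0 = 1

1


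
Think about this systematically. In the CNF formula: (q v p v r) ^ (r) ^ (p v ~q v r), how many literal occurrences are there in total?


Counting literals in each clause:
Clause 1: 3 literal(s)
Clause 2: 1 literal(s)
Clause 3: 3 literal(s)
Total = 7

7


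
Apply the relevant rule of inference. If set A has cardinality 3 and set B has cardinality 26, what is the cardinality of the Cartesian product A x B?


The Cartesian product A x B contains all ordered pairs (a, b).
|A x B| = |A| * |B| = 3 * 26 = 78

78


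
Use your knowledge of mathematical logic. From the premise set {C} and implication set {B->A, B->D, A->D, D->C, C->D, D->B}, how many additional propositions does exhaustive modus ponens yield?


Initial facts: {C}
Apply modus ponens to closure:
  C and C->D  =>  D
  D and D->B  =>  B
  B and B->A  =>  A
Final known: {A, B, C, D}
New propositions: {A, B, D}
Count = 3

3


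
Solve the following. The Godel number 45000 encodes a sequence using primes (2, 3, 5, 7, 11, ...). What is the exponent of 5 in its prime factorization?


Factorize 45000 by dividing by 5 repeatedly.
Division steps: 5 divides 45000 exactly 4 time(s).
Exponent of 5 = 4

4


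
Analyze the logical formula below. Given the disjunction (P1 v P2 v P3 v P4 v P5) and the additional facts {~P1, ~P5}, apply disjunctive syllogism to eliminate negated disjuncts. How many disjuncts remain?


Original disjuncts (5): P1, P2, P3, P4, P5
Negated (eliminate): ~P1, ~P5
Remaining disjuncts: P2, P3, P4
Count = 5 - 2 = 3

3


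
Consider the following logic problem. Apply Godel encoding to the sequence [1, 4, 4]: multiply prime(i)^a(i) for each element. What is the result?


Encode each element as an exponent of the corresponding prime:
  2^1 = 2
  3^4 = 81
  5^4 = 625
Product = 2 * 81 * 625 = 101250

101250


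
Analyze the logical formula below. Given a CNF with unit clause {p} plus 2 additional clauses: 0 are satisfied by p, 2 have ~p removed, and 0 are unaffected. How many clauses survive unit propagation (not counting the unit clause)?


Satisfied (removed): 0
Shortened (remain): 2
Unchanged (remain): 0
Remaining = 2 + 0 = 2

2


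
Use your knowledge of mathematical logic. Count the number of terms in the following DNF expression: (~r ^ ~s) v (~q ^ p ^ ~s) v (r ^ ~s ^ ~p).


A DNF formula is a disjunction of terms (conjunctions).
Terms are separated by v.
Counting the disjuncts: 3 terms.

3


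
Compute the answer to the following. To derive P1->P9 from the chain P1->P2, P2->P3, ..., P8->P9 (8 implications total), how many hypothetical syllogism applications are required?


With 8 implications in a chain connecting 9 propositions:
P1->P2, P2->P3, ..., P8->P9
Steps needed = (number of implications) - 1 = 8 - 1 = 7

7


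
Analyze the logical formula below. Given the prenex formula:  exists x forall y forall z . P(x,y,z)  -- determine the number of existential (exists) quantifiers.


Quantifier prefix: exists x forall y forall z
Mark each quantifier type:
  E U U
Universal count = 2, Existential count = 1
Asked for existential (exists) quantifiers: 1

1


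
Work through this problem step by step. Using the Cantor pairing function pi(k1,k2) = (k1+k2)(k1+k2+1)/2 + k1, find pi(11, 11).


k1 + k2 = 22
(k1+k2)(k1+k2+1)/2 = 22 * 23 / 2 = 253
pi = 253 + 11 = 264

264


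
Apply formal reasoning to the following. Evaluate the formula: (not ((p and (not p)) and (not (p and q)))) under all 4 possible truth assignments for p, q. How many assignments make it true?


Check all 4 assignments:
p=0, q=0: 1
p=0, q=1: 1
p=1, q=0: 1
p=1, q=1: 1
Count of True = 4

4


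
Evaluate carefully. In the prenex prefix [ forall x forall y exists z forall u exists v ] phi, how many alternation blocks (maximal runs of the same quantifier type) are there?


Quantifier-type sequence: A A E A E  (A=forall, E=exists)
Group into maximal same-type runs:
  Ax2 | Ex1 | Ax1 | Ex1
Number of blocks = 4

4


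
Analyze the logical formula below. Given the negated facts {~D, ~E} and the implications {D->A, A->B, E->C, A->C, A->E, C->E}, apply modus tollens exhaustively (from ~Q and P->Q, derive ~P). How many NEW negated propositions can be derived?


Initial negated facts: {~D, ~E}
Apply modus tollens to closure:
  ~E and A->E  =>  ~A
  ~E and C->E  =>  ~C
Final negated: {~A, ~C, ~D, ~E}
New negations: {~A, ~C}
Count = 2

2


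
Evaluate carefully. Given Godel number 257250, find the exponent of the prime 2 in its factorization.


Factorize 257250 by dividing by 2 repeatedly.
Division steps: 2 divides 257250 exactly 1 time(s).
Exponent of 2 = 1

1


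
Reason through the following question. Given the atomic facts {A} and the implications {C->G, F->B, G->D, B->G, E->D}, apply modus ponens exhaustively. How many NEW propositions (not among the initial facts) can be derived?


Initial facts: {A}
Apply modus ponens to closure:
  (no implication fires)
Final known: {A}
New propositions: {(none)}
Count = 0

0


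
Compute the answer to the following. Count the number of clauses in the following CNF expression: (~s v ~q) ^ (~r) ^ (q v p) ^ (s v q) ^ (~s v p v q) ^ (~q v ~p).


A CNF formula is a conjunction of clauses.
Clauses are separated by ^.
Counting the conjuncts: 6 clauses.

6


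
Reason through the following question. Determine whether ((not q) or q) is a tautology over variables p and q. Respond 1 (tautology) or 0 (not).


Check all 4 assignments:
p=0, q=0: 1
p=0, q=1: 1
p=1, q=0: 1
p=1, q=1: 1
Satisfying count = 4/4.
Tautology iff count = 4: yes.

1


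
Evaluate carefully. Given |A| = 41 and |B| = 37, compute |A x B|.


The Cartesian product A x B contains all ordered pairs (a, b).
|A x B| = |A| * |B| = 41 * 37 = 1517

1517


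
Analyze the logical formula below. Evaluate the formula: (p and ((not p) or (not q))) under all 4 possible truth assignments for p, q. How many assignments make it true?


Check all 4 assignments:
p=0, q=0: 0
p=0, q=1: 0
p=1, q=0: 1
p=1, q=1: 0
Count of True = 1

1


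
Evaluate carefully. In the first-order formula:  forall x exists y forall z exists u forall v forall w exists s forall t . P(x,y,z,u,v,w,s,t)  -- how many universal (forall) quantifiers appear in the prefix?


Quantifier prefix: forall x exists y forall z exists u forall v forall w exists s forall t
Mark each quantifier type:
  U E U E U U E U
Universal count = 5, Existential count = 3
Asked for universal (forall) quantifiers: 5

5


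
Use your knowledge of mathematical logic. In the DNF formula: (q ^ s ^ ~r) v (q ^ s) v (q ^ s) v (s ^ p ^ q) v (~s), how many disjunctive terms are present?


A DNF formula is a disjunction of terms (conjunctions).
Terms are separated by v.
Counting the disjuncts: 5 terms.

5


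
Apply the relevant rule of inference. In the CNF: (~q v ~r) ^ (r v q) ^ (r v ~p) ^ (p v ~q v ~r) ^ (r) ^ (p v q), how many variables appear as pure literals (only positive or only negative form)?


Check each variable for pure literal status:
p: mixed (not pure)
q: mixed (not pure)
r: mixed (not pure)
Pure literal count = 0

0


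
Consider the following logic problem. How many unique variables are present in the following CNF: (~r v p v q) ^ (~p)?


Identify each variable that appears in the formula.
Variables found: p, q, r
Count = 3

3


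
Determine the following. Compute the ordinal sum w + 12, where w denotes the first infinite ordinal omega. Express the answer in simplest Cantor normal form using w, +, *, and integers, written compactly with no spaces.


Compute w + 12.
Ordinal + is associative but NOT commutative; for finite n>0, n + w = w but w + n stays w+n.
w + 12 is already in normal form (a successor ordinal beyond w).
Result = w+12

w+12


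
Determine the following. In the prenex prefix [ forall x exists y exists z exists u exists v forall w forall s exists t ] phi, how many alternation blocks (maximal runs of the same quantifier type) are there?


Quantifier-type sequence: A E E E E A A E  (A=forall, E=exists)
Group into maximal same-type runs:
  Ax1 | Ex4 | Ax2 | Ex1
Number of blocks = 4

4


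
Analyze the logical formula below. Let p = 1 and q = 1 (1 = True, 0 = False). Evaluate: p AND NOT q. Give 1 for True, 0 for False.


p = 1, q = 1
Operation: p AND NOT q
Evaluate: 1 AND NOT 1 = 0

0


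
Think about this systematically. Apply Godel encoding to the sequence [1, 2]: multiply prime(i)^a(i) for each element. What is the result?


Encode each element as an exponent of the corresponding prime:
  2^1 = 2
  3^2 = 9
Product = 2 * 9 = 18

18


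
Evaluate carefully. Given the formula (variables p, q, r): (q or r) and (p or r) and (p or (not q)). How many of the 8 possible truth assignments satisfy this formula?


Evaluate all 8 assignments for p, q, r:
p=0, q=0, r=0: 0
p=0, q=0, r=1: 1
p=0, q=1, r=0: 0
p=0, q=1, r=1: 0
p=1, q=0, r=0: 0
p=1, q=0, r=1: 1
p=1, q=1, r=0: 1
p=1, q=1, r=1: 1
Satisfying count = 4

4


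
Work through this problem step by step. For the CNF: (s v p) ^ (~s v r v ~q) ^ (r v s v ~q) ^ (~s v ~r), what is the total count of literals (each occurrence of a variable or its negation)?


Counting literals in each clause:
Clause 1: 2 literal(s)
Clause 2: 3 literal(s)
Clause 3: 3 literal(s)
Clause 4: 2 literal(s)
Total = 10

10


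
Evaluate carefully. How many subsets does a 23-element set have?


The power set of a set with n elements has 2^n elements.
|P(S)| = 2^23 = 8388608

8388608


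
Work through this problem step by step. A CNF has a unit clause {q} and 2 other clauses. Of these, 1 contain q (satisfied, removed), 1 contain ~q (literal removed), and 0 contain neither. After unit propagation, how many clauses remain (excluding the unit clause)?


Satisfied (removed): 1
Shortened (remain): 1
Unchanged (remain): 0
Remaining = 1 + 0 = 1

1


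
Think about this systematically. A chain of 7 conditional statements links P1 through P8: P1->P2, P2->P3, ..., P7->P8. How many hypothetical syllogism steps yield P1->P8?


With 7 implications in a chain connecting 8 propositions:
P1->P2, P2->P3, ..., P7->P8
Steps needed = (number of implications) - 1 = 7 - 1 = 6

6


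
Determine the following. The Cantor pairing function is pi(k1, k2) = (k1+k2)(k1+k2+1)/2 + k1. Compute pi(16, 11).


k1 + k2 = 27
(k1+k2)(k1+k2+1)/2 = 27 * 28 / 2 = 378
pi = 378 + 16 = 394

394


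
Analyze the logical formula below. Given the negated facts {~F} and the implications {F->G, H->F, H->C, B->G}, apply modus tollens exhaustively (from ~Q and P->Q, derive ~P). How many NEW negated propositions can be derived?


Initial negated facts: {~F}
Apply modus tollens to closure:
  ~F and H->F  =>  ~H
Final negated: {~F, ~H}
New negations: {~H}
Count = 1

1


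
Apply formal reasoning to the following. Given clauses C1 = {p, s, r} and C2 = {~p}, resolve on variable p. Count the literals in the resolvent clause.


Remove p from C1 and ~p from C2.
C1 remainder: {s, r}
C2 remainder: {}
Union (resolvent): {r, s}
Resolvent has 2 literal(s).

2


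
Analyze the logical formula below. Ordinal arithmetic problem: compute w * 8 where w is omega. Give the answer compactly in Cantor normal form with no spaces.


Compute w * 8.
Ordinal * is associative and left-distributive over +, but NOT commutative; for finite n>1, n*w = w but w*n stays w*n.
w * 8 means 8 copies of w concatenated: w*8.
Result = w*8

w*8


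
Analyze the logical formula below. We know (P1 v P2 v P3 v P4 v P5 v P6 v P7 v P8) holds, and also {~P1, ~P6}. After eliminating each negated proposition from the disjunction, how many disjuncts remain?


Original disjuncts (8): P1, P2, P3, P4, P5, P6, P7, P8
Negated (eliminate): ~P1, ~P6
Remaining disjuncts: P2, P3, P4, P5, P7, P8
Count = 8 - 2 = 6

6


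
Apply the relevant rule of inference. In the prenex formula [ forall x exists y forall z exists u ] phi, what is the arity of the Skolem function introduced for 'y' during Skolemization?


Quantifier prefix: forall x exists y forall z exists u
'y' is existentially quantified at position 2.
Universal variables preceding it: x
Skolem function arity = 1

1


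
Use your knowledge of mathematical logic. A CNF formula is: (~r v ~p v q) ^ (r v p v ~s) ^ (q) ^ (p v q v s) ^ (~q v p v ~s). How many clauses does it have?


A CNF formula is a conjunction of clauses.
Clauses are separated by ^.
Counting the conjuncts: 5 clauses.

5


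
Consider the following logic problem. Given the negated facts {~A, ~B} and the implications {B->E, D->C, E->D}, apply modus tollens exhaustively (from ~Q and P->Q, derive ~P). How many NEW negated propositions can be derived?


Initial negated facts: {~A, ~B}
Apply modus tollens to closure:
  (no implication fires)
Final negated: {~A, ~B}
New negations: {(none)}
Count = 0

0


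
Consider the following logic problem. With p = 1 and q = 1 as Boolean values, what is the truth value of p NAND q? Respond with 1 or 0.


p = 1, q = 1
Operation: p NAND q
Evaluate: 1 NAND 1 = 0

0


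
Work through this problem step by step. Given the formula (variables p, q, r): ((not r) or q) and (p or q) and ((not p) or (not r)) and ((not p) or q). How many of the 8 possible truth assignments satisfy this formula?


Evaluate all 8 assignments for p, q, r:
p=0, q=0, r=0: 0
p=0, q=0, r=1: 0
p=0, q=1, r=0: 1
p=0, q=1, r=1: 1
p=1, q=0, r=0: 0
p=1, q=0, r=1: 0
p=1, q=1, r=0: 1
p=1, q=1, r=1: 0
Satisfying count = 3

3


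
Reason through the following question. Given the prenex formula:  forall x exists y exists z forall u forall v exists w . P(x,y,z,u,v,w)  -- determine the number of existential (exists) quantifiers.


Quantifier prefix: forall x exists y exists z forall u forall v exists w
Mark each quantifier type:
  U E E U U E
Universal count = 3, Existential count = 3
Asked for existential (exists) quantifiers: 3

3


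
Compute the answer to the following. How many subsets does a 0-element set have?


The power set of a set with n elements has 2^n elements.
|P(S)| = 2^0 = 1

1


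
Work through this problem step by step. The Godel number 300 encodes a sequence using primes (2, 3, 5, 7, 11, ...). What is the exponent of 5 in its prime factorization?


Factorize 300 by dividing by 5 repeatedly.
Division steps: 5 divides 300 exactly 2 time(s).
Exponent of 5 = 2

2


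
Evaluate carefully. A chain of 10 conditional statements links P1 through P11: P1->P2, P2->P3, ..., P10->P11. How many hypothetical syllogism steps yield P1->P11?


With 10 implications in a chain connecting 11 propositions:
P1->P2, P2->P3, ..., P10->P11
Steps needed = (number of implications) - 1 = 10 - 1 = 9

9


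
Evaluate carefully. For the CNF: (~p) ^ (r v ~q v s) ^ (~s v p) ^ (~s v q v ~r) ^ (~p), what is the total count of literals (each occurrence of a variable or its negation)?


Counting literals in each clause:
Clause 1: 1 literal(s)
Clause 2: 3 literal(s)
Clause 3: 2 literal(s)
Clause 4: 3 literal(s)
Clause 5: 1 literal(s)
Total = 10

10


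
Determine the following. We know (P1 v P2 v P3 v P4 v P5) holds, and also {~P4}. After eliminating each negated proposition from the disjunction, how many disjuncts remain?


Original disjuncts (5): P1, P2, P3, P4, P5
Negated (eliminate): ~P4
Remaining disjuncts: P1, P2, P3, P5
Count = 5 - 1 = 4

4


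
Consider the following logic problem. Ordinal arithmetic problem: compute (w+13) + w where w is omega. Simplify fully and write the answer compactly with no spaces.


Compute (w+13) + w.
Ordinal + is associative but NOT commutative; for finite n>0, n + w = w but w + n stays w+n.
(w+13) + w = w + (13+w) = w + w = w*2 (the finite tail 13 is absorbed by the right w).
Result = w*2

w*2


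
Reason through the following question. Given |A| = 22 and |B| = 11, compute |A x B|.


The Cartesian product A x B contains all ordered pairs (a, b).
|A x B| = |A| * |B| = 22 * 11 = 242

242


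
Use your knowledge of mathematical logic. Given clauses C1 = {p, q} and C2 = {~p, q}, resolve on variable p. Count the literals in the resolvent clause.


Remove p from C1 and ~p from C2.
C1 remainder: {q}
C2 remainder: {q}
Union (resolvent): {q}
Resolvent has 1 literal(s).

1


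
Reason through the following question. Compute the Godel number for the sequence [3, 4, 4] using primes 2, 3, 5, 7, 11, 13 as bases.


Encode each element as an exponent of the corresponding prime:
  2^3 = 8
  3^4 = 81
  5^4 = 625
Product = 8 * 81 * 625 = 405000

405000


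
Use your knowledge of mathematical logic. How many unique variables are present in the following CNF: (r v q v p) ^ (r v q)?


Identify each variable that appears in the formula.
Variables found: p, q, r
Count = 3

3


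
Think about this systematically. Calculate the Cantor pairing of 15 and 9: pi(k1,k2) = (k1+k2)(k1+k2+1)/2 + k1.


k1 + k2 = 24
(k1+k2)(k1+k2+1)/2 = 24 * 25 / 2 = 300
pi = 300 + 15 = 315

315


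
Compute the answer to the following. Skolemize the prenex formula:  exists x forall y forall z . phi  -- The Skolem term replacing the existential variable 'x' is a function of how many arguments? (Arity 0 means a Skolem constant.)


Quantifier prefix: exists x forall y forall z
'x' is existentially quantified at position 1.
No universal quantifiers precede it.
Skolem function arity = 0 (a Skolem constant)

0


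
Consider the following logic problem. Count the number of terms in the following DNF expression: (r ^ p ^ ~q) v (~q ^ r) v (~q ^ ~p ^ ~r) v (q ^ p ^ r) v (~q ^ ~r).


A DNF formula is a disjunction of terms (conjunctions).
Terms are separated by v.
Counting the disjuncts: 5 terms.

5


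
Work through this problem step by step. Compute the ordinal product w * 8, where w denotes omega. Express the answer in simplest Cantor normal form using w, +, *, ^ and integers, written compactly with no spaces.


Compute w * 8.
Ordinal * is associative and left-distributive over +, but NOT commutative; for finite n>1, n*w = w but w*n stays w*n.
w * 8 means 8 copies of w concatenated: w*8.
Result = w*8

w*8


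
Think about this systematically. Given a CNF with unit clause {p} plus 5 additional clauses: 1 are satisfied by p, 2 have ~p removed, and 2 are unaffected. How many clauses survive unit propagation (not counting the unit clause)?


Satisfied (removed): 1
Shortened (remain): 2
Unchanged (remain): 2
Remaining = 2 + 2 = 4

4


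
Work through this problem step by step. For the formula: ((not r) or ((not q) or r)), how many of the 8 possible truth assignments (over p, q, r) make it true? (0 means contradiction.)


Check all 8 assignments:
p=0, q=0, r=0: 1
p=0, q=0, r=1: 1
p=0, q=1, r=0: 1
p=0, q=1, r=1: 1
p=1, q=0, r=0: 1
p=1, q=0, r=1: 1
p=1, q=1, r=0: 1
p=1, q=1, r=1: 1
Count of True = 8

8


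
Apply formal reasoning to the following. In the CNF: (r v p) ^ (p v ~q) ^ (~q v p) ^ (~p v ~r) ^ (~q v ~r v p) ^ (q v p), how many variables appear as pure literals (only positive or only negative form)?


Check each variable for pure literal status:
p: mixed (not pure)
q: mixed (not pure)
r: mixed (not pure)
Pure literal count = 0

0


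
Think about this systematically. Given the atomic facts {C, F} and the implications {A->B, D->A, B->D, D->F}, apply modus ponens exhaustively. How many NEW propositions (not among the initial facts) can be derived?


Initial facts: {C, F}
Apply modus ponens to closure:
  (no implication fires)
Final known: {C, F}
New propositions: {(none)}
Count = 0

0


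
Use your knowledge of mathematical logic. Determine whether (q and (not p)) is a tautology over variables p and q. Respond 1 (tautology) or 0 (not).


Check all 4 assignments:
p=0, q=0: 0
p=0, q=1: 1
p=1, q=0: 0
p=1, q=1: 0
Satisfying count = 1/4.
Tautology iff count = 4: no.

0


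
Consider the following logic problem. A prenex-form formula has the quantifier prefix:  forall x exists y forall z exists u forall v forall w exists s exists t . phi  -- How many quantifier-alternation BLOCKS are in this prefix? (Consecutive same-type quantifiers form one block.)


Quantifier-type sequence: A E A E A A E E  (A=forall, E=exists)
Group into maximal same-type runs:
  Ax1 | Ex1 | Ax1 | Ex1 | Ax2 | Ex2
Number of blocks = 6

6


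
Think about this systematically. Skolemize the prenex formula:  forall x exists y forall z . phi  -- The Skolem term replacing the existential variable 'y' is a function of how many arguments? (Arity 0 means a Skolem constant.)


Quantifier prefix: forall x exists y forall z
'y' is existentially quantified at position 2.
Universal variables preceding it: x
Skolem function arity = 1

1


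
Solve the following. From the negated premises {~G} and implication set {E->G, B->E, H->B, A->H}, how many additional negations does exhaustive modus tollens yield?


Initial negated facts: {~G}
Apply modus tollens to closure:
  ~G and E->G  =>  ~E
  ~E and B->E  =>  ~B
  ~B and H->B  =>  ~H
  ~H and A->H  =>  ~A
Final negated: {~A, ~B, ~E, ~G, ~H}
New negations: {~A, ~B, ~E, ~H}
Count = 4

4


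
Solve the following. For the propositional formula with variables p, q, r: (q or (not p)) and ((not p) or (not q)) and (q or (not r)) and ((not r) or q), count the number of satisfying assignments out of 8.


Evaluate all 8 assignments for p, q, r:
p=0, q=0, r=0: 1
p=0, q=0, r=1: 0
p=0, q=1, r=0: 1
p=0, q=1, r=1: 1
p=1, q=0, r=0: 0
p=1, q=0, r=1: 0
p=1, q=1, r=0: 0
p=1, q=1, r=1: 0
Satisfying count = 3

3


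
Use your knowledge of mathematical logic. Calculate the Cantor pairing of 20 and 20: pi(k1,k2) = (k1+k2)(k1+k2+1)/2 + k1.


k1 + k2 = 40
(k1+k2)(k1+k2+1)/2 = 40 * 41 / 2 = 820
pi = 820 + 20 = 840

840


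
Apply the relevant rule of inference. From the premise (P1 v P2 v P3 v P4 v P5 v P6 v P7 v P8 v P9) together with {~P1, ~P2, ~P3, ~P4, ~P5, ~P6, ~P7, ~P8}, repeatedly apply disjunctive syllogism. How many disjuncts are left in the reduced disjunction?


Original disjuncts (9): P1, P2, P3, P4, P5, P6, P7, P8, P9
Negated (eliminate): ~P1, ~P2, ~P3, ~P4, ~P5, ~P6, ~P7, ~P8
Remaining disjuncts: P9
Count = 9 - 8 = 1

1


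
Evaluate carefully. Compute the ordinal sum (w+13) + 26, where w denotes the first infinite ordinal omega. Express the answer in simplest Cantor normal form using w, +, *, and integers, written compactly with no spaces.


Compute (w+13) + 26.
Ordinal + is associative but NOT commutative; for finite n>0, n + w = w but w + n stays w+n.
By associativity: (w+13) + 26 = w + (13+26) = w+39.
Result = w+39

w+39
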